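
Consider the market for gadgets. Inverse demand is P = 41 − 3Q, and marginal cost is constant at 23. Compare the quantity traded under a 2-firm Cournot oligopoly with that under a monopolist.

In a 2-firm Cournot equilibrium, symmetry and the first-order condition give q = (41 − 23)/(9) = 2. So Q = 4 and P = 29.
Monopoly sets MR = MC: 41 − 6Q = 23 ⇒ Q = 3, P = 41 − 3·3 = 32.

Cournot: Q = 4; Monopoly: Q = 3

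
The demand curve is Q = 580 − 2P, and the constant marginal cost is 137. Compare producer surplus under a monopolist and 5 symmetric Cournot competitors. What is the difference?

Inverting demand: P = 290 − 0.5Q.
A monopolist chooses Q where MR = MC. MR = 290 − Q; setting this equal to 137 gives Q = 153 and P = 213.5.
PS = (213.5 − 137)·153 = 11704.5.
With 5 symmetric Cournot firms, each firm's FOC gives 290 − 3q = 137, so q = 51, Q = 5·51 = 255, and P = 162.5.
PS = (162.5 − 137)·255 = 6502.5.
Change in producer surplus: 6502.5 − 11704.5 = −5202.

PS falls by 5202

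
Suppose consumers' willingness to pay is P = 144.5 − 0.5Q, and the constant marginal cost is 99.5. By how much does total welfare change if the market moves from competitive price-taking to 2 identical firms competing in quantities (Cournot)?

Competitive firms price at marginal cost: P = 99.5, giving Q = 90.
CS = ½·(144.5 − 99.5)·90 = 2025; PS = (99.5 − 99.5)·90 = 0; TS = 2025.
With 2 symmetric Cournot firms, each firm's FOC gives 144.5 − 1.5q = 99.5, so q = 30, Q = 2·30 = 60, and P = 114.5.
CS = ½·(144.5 − 114.5)·60 = 900; PS = (114.5 − 99.5)·60 = 900; TS = 1800.
Change in total welfare: 1800 − 2025 = −225.

Total welfare falls by 225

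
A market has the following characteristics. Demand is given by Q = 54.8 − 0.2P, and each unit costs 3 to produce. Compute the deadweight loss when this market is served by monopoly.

Inverting demand: P = 274 − 5Q.
Perfect competition: P = MC = 3, so 274 − 5Q = 3 and Q = 54.2.
A monopolist chooses Q where MR = MC. MR = 274 − 10Q; setting this equal to 3 gives Q = 27.1 and P = 138.5.
DWL is the triangle between Q = 27.1 and Q = 54.2: ½·(54.2 − 27.1)·(138.5 − 3) = 1836.025.

DWL = 1836.025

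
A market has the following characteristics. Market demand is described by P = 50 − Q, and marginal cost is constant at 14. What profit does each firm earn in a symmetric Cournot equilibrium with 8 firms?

Cournot with 8 identical firms: the symmetric best-response condition is 50 − 9q = 14. Each firm produces q = 4, total output Q = 32, price P = 18.
Each firm's profit = (18 − 14)·4 = 16.

π_i = 16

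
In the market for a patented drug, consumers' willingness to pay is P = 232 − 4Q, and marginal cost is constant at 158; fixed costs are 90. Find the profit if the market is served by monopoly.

Profit = 252.25

Monopoly sets MR = MC: 232 − 8Q = 158 ⇒ Q = 9.25, P = 232 − 4·9.25 = 195.
Profit = (195 − 158)·9.25 − 90 = 252.25.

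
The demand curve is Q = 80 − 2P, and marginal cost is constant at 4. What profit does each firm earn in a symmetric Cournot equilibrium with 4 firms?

Inverting demand: P = 40 − 0.5Q.
Cournot with 4 identical firms: the symmetric best-response condition is 40 − 2.5q = 4. Each firm produces q = 14.4, total output Q = 57.6, price P = 11.2.
Each firm's profit = (11.2 − 4)·14.4 = 103.68.

π_i = 103.68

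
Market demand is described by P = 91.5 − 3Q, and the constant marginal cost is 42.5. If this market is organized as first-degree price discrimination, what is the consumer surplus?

A perfectly discriminating monopolist sells every unit with P(Q) ≥ MC(Q), so output equals the competitive quantity Q = 49/3. Each buyer pays their reservation price, so CS = 0 and the firm captures all surplus.
CS = 0.

CS = 0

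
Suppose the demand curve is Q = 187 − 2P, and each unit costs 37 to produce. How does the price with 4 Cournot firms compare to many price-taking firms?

Inverting demand: P = 93.5 − 0.5Q.
With 4 symmetric Cournot firms, each firm's FOC gives 93.5 − 2.5q = 37, so q = 22.6, Q = 4·22.6 = 90.4, and P = 48.3.
Under competition P = MC = 37, so Q = (93.5 − 37)/0.5 = 113.

Cournot: P = 48.3; Competition: P = 37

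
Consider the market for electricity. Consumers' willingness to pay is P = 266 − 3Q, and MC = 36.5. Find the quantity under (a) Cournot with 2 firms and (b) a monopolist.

With 2 symmetric Cournot firms, each firm's FOC gives 266 − 9q = 36.5, so q = 25.5, Q = 2·25.5 = 51, and P = 113.
Monopoly sets MR = MC: 266 − 6Q = 36.5 ⇒ Q = 38.25, P = 266 − 3·38.25 = 151.25.

Cournot: Q = 51; Monopoly: Q = 38.25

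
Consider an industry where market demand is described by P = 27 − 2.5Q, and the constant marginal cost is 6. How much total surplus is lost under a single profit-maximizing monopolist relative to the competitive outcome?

Perfect competition: P = MC = 6, so 27 − 2.5Q = 6 and Q = 8.4.
A monopolist chooses Q where MR = MC. MR = 27 − 5Q; setting this equal to 6 gives Q = 4.2 and P = 16.5.
DWL is the triangle between Q = 4.2 and Q = 8.4: ½·(8.4 − 4.2)·(16.5 − 6) = 22.05.

DWL = 22.05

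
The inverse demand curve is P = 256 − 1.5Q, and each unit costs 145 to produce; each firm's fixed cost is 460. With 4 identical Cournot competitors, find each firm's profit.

With 4 symmetric Cournot firms, each firm's FOC gives 256 − 7.5q = 145, so q = 14.8, Q = 4·14.8 = 59.2, and P = 167.2.
Each firm's profit = (167.2 − 145)·14.8 − 460 = −131.44.

π_i = −131.44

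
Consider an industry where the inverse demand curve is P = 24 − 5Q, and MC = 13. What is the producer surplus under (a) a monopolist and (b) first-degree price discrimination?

The monopolist equates marginal revenue to marginal cost: 24 − 10Q = 13, so Q = 1.1. From demand, P = 18.5.
PS = (18.5 − 13)·1.1 = 6.05.
With perfect price discrimination, output is the efficient level Q = 2.2 (where demand meets MC), but every buyer pays their willingness to pay: CS = 0 and PS = total surplus.
PS = ½·(24 − 13)·2.2 = 12.1.

Monopoly: PS = 6.05; Perfect PD: PS = 12.1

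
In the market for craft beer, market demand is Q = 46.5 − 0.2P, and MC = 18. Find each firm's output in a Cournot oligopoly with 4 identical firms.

q_i = 8.58

Inverting demand: P = 232.5 − 5Q.
Cournot with 4 identical firms: the symmetric best-response condition is 232.5 − 25q = 18. Each firm produces q = 8.58, total output Q = 34.32, price P = 60.9.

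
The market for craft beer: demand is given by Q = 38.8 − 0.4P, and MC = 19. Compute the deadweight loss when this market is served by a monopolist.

DWL = 304.2

Inverting demand: P = 97 − 2.5Q.
Perfect competition: P = MC = 19, so 97 − 2.5Q = 19 and Q = 31.2.
Monopoly sets MR = MC: 97 − 5Q = 19 ⇒ Q = 15.6, P = 97 − 2.5·15.6 = 58.
DWL is the triangle between Q = 15.6 and Q = 31.2: ½·(31.2 − 15.6)·(58 − 19) = 304.2.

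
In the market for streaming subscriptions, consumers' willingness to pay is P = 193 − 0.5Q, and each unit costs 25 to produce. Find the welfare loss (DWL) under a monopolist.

Under competition P = MC = 25, so Q = (193 − 25)/0.5 = 336.
A monopolist chooses Q where MR = MC. MR = 193 − Q; setting this equal to 25 gives Q = 168 and P = 109.
DWL is the triangle between Q = 168 and Q = 336: ½·(336 − 168)·(109 − 25) = 7056.

DWL = 7056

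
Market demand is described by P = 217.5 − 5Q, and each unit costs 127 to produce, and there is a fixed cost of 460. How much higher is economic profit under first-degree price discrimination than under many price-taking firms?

Economic profit rises by 819.025

Competitive firms price at marginal cost: P = 127, giving Q = 18.1.
Profit = (127 − 127)·18.1 − 460 = −460.
A perfectly discriminating monopolist sells every unit with P(Q) ≥ MC(Q), so output equals the competitive quantity Q = 18.1. Each buyer pays their reservation price, so CS = 0 and the firm captures all surplus.
PS equals the full surplus area, 819.025. Profit = 819.025 − 460 = 359.025.
Change in economic profit: 359.025 − −460 = 819.025.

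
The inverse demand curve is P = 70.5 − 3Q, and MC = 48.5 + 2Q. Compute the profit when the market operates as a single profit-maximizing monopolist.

The monopolist equates marginal revenue to marginal cost: 70.5 − 6Q = 48.5 + 2Q, so Q = 2.75. From demand, P = 62.25.
Profit = 62.25·2.75 − (48.5·2.75 + ½·2·2.75²) = 30.25.

Profit = 30.25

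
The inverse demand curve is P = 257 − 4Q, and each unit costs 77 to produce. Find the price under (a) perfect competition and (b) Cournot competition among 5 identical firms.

Competition: P = 77; Cournot: P = 107

Competitive firms price at marginal cost: P = 77, giving Q = 45.
Cournot with 5 identical firms: the symmetric best-response condition is 257 − 24q = 77. Each firm produces q = 7.5, total output Q = 37.5, price P = 107.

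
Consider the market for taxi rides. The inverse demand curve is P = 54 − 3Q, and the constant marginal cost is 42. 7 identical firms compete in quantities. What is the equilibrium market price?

P = 43.5

With 7 symmetric Cournot firms, each firm's FOC gives 54 − 24q = 42, so q = 0.5, Q = 7·0.5 = 3.5, and P = 43.5.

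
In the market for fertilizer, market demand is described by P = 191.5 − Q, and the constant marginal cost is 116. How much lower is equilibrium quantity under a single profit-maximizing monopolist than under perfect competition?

Q falls by 37.75

Under competition P = MC = 116, so Q = (191.5 − 116)/1 = 75.5.
A monopolist chooses Q where MR = MC. MR = 191.5 − 2Q; setting this equal to 116 gives Q = 37.75 and P = 153.75.
Change in equilibrium quantity: 37.75 − 75.5 = −37.75.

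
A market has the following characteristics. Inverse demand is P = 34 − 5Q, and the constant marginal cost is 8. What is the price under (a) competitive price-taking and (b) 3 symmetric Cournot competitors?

Competitive firms price at marginal cost: P = 8, giving Q = 5.2.
With 3 symmetric Cournot firms, each firm's FOC gives 34 − 20q = 8, so q = 1.3, Q = 3·1.3 = 3.9, and P = 14.5.

Competition: P = 8; Cournot: P = 14.5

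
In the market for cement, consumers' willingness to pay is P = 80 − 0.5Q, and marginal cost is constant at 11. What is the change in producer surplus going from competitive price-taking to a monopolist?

Competitive firms price at marginal cost: P = 11, giving Q = 138.
PS = (11 − 11)·138 = 0.
Monopoly sets MR = MC: 80 − Q = 11 ⇒ Q = 69, P = 80 − 0.5·69 = 45.5.
PS = (45.5 − 11)·69 = 2380.5.
Change in producer surplus: 2380.5 − 0 = 2380.5.

PS rises by 2380.5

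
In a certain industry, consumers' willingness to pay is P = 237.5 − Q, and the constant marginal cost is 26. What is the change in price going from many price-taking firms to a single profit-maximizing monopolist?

P rises by 105.75

Under competition P = MC = 26, so Q = (237.5 − 26)/1 = 211.5.
The monopolist equates marginal revenue to marginal cost: 237.5 − 2Q = 26, so Q = 105.75. From demand, P = 131.75.
Change in price: 131.75 − 26 = 105.75.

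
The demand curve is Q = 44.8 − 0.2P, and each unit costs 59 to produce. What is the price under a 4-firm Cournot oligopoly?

P = 92

Inverting demand: P = 224 − 5Q.
Cournot with 4 identical firms: the symmetric best-response condition is 224 − 25q = 59. Each firm produces q = 6.6, total output Q = 26.4, price P = 92.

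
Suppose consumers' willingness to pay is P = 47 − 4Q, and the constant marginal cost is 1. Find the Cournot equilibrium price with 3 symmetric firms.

Cournot with 3 identical firms: the symmetric best-response condition is 47 − 16q = 1. Each firm produces q = 2.875, total output Q = 8.625, price P = 12.5.

P = 12.5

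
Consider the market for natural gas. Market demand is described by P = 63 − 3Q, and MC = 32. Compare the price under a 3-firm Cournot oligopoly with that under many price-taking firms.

Cournot: P = 39.75; Competition: P = 32

Cournot with 3 identical firms: the symmetric best-response condition is 63 − 12q = 32. Each firm produces q = 31/12, total output Q = 7.75, price P = 39.75.
Competitive firms price at marginal cost: P = 32, giving Q = 31/3.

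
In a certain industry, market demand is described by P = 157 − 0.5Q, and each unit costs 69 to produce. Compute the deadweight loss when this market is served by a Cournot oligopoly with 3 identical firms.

DWL = 484

Perfect competition: P = MC = 69, so 157 − 0.5Q = 69 and Q = 176.
In a 3-firm Cournot equilibrium, symmetry and the first-order condition give q = (157 − 69)/(2) = 44. So Q = 132 and P = 91.
DWL is the triangle between Q = 132 and Q = 176: ½·(176 − 132)·(91 − 69) = 484.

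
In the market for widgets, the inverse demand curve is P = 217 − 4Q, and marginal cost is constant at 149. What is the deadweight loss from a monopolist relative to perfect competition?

Perfect competition: P = MC = 149, so 217 − 4Q = 149 and Q = 17.
Monopoly sets MR = MC: 217 − 8Q = 149 ⇒ Q = 8.5, P = 217 − 4·8.5 = 183.
DWL is the triangle between Q = 8.5 and Q = 17: ½·(17 − 8.5)·(183 − 149) = 144.5.

DWL = 144.5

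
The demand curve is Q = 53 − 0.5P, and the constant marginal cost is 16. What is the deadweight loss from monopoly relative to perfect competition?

Inverting demand: P = 106 − 2Q.
Perfect competition: P = MC = 16, so 106 − 2Q = 16 and Q = 45.
A monopolist chooses Q where MR = MC. MR = 106 − 4Q; setting this equal to 16 gives Q = 22.5 and P = 61.
DWL is the triangle between Q = 22.5 and Q = 45: ½·(45 − 22.5)·(61 − 16) = 506.25.

DWL = 506.25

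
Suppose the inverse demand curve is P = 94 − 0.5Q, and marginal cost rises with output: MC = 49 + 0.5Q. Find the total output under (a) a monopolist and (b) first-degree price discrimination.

Monopoly: Q = 30; Perfect PD: Q = 45

The monopolist equates marginal revenue to marginal cost: 94 − Q = 49 + 0.5Q, so Q = 30. From demand, P = 79.
A perfectly discriminating monopolist sells every unit with P(Q) ≥ MC(Q), so output equals the competitive quantity Q = 45. Each buyer pays their reservation price, so CS = 0 and the firm captures all surplus.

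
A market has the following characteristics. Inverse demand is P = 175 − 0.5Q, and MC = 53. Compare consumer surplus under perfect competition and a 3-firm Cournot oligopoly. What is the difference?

CS falls by 6511.75

Competitive firms price at marginal cost: P = 53, giving Q = 244.
CS = ½·(175 − 53)·244 = 14884.
In a 3-firm Cournot equilibrium, symmetry and the first-order condition give q = (175 − 53)/(2) = 61. So Q = 183 and P = 83.5.
CS = ½·(175 − 83.5)·183 = 8372.25.
Change in consumer surplus: 8372.25 − 14884 = −6511.75.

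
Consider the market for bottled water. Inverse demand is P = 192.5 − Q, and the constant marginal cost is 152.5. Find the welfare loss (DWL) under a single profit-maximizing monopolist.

Perfect competition: P = MC = 152.5, so 192.5 − Q = 152.5 and Q = 40.
A monopolist chooses Q where MR = MC. MR = 192.5 − 2Q; setting this equal to 152.5 gives Q = 20 and P = 172.5.
DWL is the triangle between Q = 20 and Q = 40: ½·(40 − 20)·(172.5 − 152.5) = 200.

DWL = 200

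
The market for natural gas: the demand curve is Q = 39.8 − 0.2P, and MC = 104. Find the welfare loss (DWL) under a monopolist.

Inverting demand: P = 199 − 5Q.
Under competition P = MC = 104, so Q = (199 − 104)/5 = 19.
The monopolist equates marginal revenue to marginal cost: 199 − 10Q = 104, so Q = 9.5. From demand, P = 151.5.
DWL is the triangle between Q = 9.5 and Q = 19: ½·(19 − 9.5)·(151.5 − 104) = 225.625.

DWL = 225.625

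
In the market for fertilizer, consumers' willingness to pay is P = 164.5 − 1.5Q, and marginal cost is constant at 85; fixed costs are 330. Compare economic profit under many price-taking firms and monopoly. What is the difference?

Economic profit rises by 1053.375

Under competition P = MC = 85, so Q = (164.5 − 85)/1.5 = 53.
Profit = (85 − 85)·53 − 330 = −330.
A monopolist chooses Q where MR = MC. MR = 164.5 − 3Q; setting this equal to 85 gives Q = 26.5 and P = 124.75.
Profit = (124.75 − 85)·26.5 − 330 = 723.375.
Change in economic profit: 723.375 − −330 = 1053.375.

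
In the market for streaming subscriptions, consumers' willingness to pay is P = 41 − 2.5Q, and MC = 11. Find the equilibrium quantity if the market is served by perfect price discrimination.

With perfect price discrimination, output is the efficient level Q = 12 (where demand meets MC), but every buyer pays their willingness to pay: CS = 0 and PS = total surplus.

Q = 12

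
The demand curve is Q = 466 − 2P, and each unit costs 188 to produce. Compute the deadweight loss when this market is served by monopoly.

DWL = 506.25

Inverting demand: P = 233 − 0.5Q.
Perfect competition: P = MC = 188, so 233 − 0.5Q = 188 and Q = 90.
A monopolist chooses Q where MR = MC. MR = 233 − Q; setting this equal to 188 gives Q = 45 and P = 210.5.
DWL is the triangle between Q = 45 and Q = 90: ½·(90 − 45)·(210.5 − 188) = 506.25.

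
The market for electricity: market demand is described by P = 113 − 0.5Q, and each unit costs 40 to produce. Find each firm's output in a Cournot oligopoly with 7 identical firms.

In a 7-firm Cournot equilibrium, symmetry and the first-order condition give q = (113 − 40)/(4) = 18.25. So Q = 127.75 and P = 49.125.

q_i = 18.25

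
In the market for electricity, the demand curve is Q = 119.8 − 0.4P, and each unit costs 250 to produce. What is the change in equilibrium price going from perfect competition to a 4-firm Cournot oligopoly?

Inverting demand: P = 299.5 − 2.5Q.
Perfect competition: P = MC = 250, so 299.5 − 2.5Q = 250 and Q = 19.8.
In a 4-firm Cournot equilibrium, symmetry and the first-order condition give q = (299.5 − 250)/(12.5) = 3.96. So Q = 15.84 and P = 259.9.
Change in equilibrium price: 259.9 − 250 = 9.9.

P rises by 9.9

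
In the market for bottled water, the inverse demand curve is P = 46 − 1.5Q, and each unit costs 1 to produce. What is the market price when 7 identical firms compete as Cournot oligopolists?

In a 7-firm Cournot equilibrium, symmetry and the first-order condition give q = (46 − 1)/(12) = 3.75. So Q = 26.25 and P = 6.625.

P = 6.625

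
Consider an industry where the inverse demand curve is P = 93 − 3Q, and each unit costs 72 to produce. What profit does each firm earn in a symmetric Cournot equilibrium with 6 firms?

π_i = 3

With 6 symmetric Cournot firms, each firm's FOC gives 93 − 21q = 72, so q = 1, Q = 6·1 = 6, and P = 75.
Each firm's profit = (75 − 72)·1 = 3.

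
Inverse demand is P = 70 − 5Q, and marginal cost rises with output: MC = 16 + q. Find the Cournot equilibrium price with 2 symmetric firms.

P = 36.25

In a 2-firm Cournot equilibrium, symmetry and the first-order condition give q = (70 − 16)/(16) = 3.375. So Q = 6.75 and P = 36.25.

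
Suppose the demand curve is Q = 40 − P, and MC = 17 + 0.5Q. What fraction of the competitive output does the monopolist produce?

Q_m/Q_c = 0.6

Inverting demand: P = 40 − Q.
The monopolist equates marginal revenue to marginal cost: 40 − 2Q = 17 + 0.5Q, so Q = 9.2. From demand, P = 30.8.
Under competition P = MC: 40 − Q = 17 + 0.5Q ⇒ Q = 46/3, P = 74/3.
Ratio Q_m/Q_c = 9.2/(46/3) = 0.6.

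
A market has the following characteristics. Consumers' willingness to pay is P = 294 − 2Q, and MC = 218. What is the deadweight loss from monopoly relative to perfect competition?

DWL = 361

Competitive firms price at marginal cost: P = 218, giving Q = 38.
A monopolist chooses Q where MR = MC. MR = 294 − 4Q; setting this equal to 218 gives Q = 19 and P = 256.
DWL is the triangle between Q = 19 and Q = 38: ½·(38 − 19)·(256 − 218) = 361.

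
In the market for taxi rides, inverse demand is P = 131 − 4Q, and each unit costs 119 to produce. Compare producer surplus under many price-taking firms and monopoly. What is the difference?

PS rises by 9

Competitive firms price at marginal cost: P = 119, giving Q = 3.
PS = (119 − 119)·3 = 0.
A monopolist chooses Q where MR = MC. MR = 131 − 8Q; setting this equal to 119 gives Q = 1.5 and P = 125.
PS = (125 − 119)·1.5 = 9.
Change in producer surplus: 9 − 0 = 9.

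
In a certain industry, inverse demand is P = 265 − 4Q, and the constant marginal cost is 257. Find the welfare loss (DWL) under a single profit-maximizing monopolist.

DWL = 2

Competitive firms price at marginal cost: P = 257, giving Q = 2.
Monopoly sets MR = MC: 265 − 8Q = 257 ⇒ Q = 1, P = 265 − 4·1 = 261.
DWL is the triangle between Q = 1 and Q = 2: ½·(2 − 1)·(261 − 257) = 2.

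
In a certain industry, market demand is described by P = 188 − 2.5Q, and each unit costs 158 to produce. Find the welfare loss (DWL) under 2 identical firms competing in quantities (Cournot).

DWL = 20

Perfect competition: P = MC = 158, so 188 − 2.5Q = 158 and Q = 12.
Cournot with 2 identical firms: the symmetric best-response condition is 188 − 7.5q = 158. Each firm produces q = 4, total output Q = 8, price P = 168.
DWL is the triangle between Q = 8 and Q = 12: ½·(12 − 8)·(168 − 158) = 20.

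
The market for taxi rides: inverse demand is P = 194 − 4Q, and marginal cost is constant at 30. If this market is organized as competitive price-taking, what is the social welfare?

Under competition P = MC = 30, so Q = (194 − 30)/4 = 41.
CS = ½·(194 − 30)·41 = 3362; PS = (30 − 30)·41 = 0; TS = 3362.

TS = 3362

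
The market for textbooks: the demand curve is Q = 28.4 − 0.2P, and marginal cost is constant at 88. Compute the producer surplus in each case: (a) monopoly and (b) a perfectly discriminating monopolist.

Monopoly: PS = 145.8; Perfect PD: PS = 291.6

Inverting demand: P = 142 − 5Q.
Monopoly sets MR = MC: 142 − 10Q = 88 ⇒ Q = 5.4, P = 142 − 5·5.4 = 115.
PS = (115 − 88)·5.4 = 145.8.
With perfect price discrimination, output is the efficient level Q = 10.8 (where demand meets MC), but every buyer pays their willingness to pay: CS = 0 and PS = total surplus.
PS = ½·(142 − 88)·10.8 = 291.6.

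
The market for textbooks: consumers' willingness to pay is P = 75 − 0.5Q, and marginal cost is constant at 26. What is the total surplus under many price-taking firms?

Competitive firms price at marginal cost: P = 26, giving Q = 98.
CS = ½·(75 − 26)·98 = 2401; PS = (26 − 26)·98 = 0; TS = 2401.

TS = 2401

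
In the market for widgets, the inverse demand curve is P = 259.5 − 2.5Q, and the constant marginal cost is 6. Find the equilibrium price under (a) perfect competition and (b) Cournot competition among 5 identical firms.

Competition: P = 6; Cournot: P = 48.25

Competitive firms price at marginal cost: P = 6, giving Q = 101.4.
With 5 symmetric Cournot firms, each firm's FOC gives 259.5 − 15q = 6, so q = 16.9, Q = 5·16.9 = 84.5, and P = 48.25.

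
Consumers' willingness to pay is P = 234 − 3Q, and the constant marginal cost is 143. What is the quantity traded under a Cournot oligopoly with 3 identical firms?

Q = 22.75

With 3 symmetric Cournot firms, each firm's FOC gives 234 − 12q = 143, so q = 91/12, Q = 3·91/12 = 22.75, and P = 165.75.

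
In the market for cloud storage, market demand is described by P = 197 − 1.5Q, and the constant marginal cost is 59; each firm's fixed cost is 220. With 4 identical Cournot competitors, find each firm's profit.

With 4 symmetric Cournot firms, each firm's FOC gives 197 − 7.5q = 59, so q = 18.4, Q = 4·18.4 = 73.6, and P = 86.6.
Each firm's profit = (86.6 − 59)·18.4 − 220 = 287.84.

π_i = 287.84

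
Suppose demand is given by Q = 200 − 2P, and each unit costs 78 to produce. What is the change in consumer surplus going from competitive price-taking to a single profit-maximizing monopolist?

Inverting demand: P = 100 − 0.5Q.
Competitive firms price at marginal cost: P = 78, giving Q = 44.
CS = ½·(100 − 78)·44 = 484.
The monopolist equates marginal revenue to marginal cost: 100 − Q = 78, so Q = 22. From demand, P = 89.
CS = ½·(100 − 89)·22 = 121.
Change in consumer surplus: 121 − 484 = −363.

CS falls by 363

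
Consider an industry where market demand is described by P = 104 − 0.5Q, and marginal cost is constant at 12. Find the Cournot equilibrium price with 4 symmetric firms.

P = 30.4

With 4 symmetric Cournot firms, each firm's FOC gives 104 − 2.5q = 12, so q = 36.8, Q = 4·36.8 = 147.2, and P = 30.4.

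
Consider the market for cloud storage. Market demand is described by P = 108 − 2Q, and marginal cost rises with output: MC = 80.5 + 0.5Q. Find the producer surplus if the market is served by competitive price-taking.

PS = 30.25

Under competition P = MC: 108 − 2Q = 80.5 + 0.5Q ⇒ Q = 11, P = 86.
PS = P·Q − VC(Q) = 86·11 − (80.5·11 + ½·0.5·11²) = 30.25.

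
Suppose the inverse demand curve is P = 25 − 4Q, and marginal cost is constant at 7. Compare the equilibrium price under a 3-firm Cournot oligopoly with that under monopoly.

Cournot: P = 11.5; Monopoly: P = 16

In a 3-firm Cournot equilibrium, symmetry and the first-order condition give q = (25 − 7)/(16) = 1.125. So Q = 3.375 and P = 11.5.
Monopoly sets MR = MC: 25 − 8Q = 7 ⇒ Q = 2.25, P = 25 − 4·2.25 = 16.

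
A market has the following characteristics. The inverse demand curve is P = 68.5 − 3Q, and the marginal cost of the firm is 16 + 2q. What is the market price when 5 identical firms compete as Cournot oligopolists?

P = 29.125

In a 5-firm Cournot equilibrium, symmetry and the first-order condition give q = (68.5 − 16)/(20) = 2.625. So Q = 13.125 and P = 29.125.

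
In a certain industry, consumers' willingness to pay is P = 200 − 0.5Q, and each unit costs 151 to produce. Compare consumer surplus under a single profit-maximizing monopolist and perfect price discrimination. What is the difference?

Monopoly sets MR = MC: 200 − Q = 151 ⇒ Q = 49, P = 200 − 0.5·49 = 175.5.
CS = ½·(200 − 175.5)·49 = 600.25.
A perfectly discriminating monopolist sells every unit with P(Q) ≥ MC(Q), so output equals the competitive quantity Q = 98. Each buyer pays their reservation price, so CS = 0 and the firm captures all surplus.
CS = 0.
Change in consumer surplus: 0 − 600.25 = −600.25.

CS falls by 600.25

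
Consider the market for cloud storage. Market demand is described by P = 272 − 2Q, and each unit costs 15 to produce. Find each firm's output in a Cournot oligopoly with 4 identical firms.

Cournot with 4 identical firms: the symmetric best-response condition is 272 − 10q = 15. Each firm produces q = 25.7, total output Q = 102.8, price P = 66.4.

q_i = 25.7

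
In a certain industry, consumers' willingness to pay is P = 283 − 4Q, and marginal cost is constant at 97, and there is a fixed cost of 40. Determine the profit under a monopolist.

The monopolist equates marginal revenue to marginal cost: 283 − 8Q = 97, so Q = 23.25. From demand, P = 190.
Profit = (190 − 97)·23.25 − 40 = 2122.25.

Profit = 2122.25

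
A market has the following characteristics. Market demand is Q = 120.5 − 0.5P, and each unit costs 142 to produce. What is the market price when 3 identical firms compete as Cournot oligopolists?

Inverting demand: P = 241 − 2Q.
With 3 symmetric Cournot firms, each firm's FOC gives 241 − 8q = 142, so q = 12.375, Q = 3·12.375 = 37.125, and P = 166.75.

P = 166.75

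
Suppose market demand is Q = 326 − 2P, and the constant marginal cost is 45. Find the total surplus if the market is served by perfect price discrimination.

Inverting demand: P = 163 − 0.5Q.
With perfect price discrimination, output is the efficient level Q = 236 (where demand meets MC), but every buyer pays their willingness to pay: CS = 0 and PS = total surplus.
TS = 13924 (equal to competitive TS).

TS = 13924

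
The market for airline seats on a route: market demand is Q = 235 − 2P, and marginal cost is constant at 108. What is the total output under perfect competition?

Q = 19

Inverting demand: P = 117.5 − 0.5Q.
Perfect competition: P = MC = 108, so 117.5 − 0.5Q = 108 and Q = 19.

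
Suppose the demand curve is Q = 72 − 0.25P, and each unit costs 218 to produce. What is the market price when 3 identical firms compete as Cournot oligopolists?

Inverting demand: P = 288 − 4Q.
With 3 symmetric Cournot firms, each firm's FOC gives 288 − 16q = 218, so q = 4.375, Q = 3·4.375 = 13.125, and P = 235.5.

P = 235.5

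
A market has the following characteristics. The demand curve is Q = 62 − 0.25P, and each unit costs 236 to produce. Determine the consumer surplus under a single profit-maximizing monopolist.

CS = 4.5

Inverting demand: P = 248 − 4Q.
The monopolist equates marginal revenue to marginal cost: 248 − 8Q = 236, so Q = 1.5. From demand, P = 242.
CS = ½·(248 − 242)·1.5 = 4.5.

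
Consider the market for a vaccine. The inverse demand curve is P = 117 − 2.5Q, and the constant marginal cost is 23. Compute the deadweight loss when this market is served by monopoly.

DWL = 441.8

Competitive firms price at marginal cost: P = 23, giving Q = 37.6.
The monopolist equates marginal revenue to marginal cost: 117 − 5Q = 23, so Q = 18.8. From demand, P = 70.
DWL is the triangle between Q = 18.8 and Q = 37.6: ½·(37.6 − 18.8)·(70 − 23) = 441.8.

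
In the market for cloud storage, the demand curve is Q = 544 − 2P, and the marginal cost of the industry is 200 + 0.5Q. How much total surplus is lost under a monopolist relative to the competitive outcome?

DWL = 288

Inverting demand: P = 272 − 0.5Q.
Competitive equilibrium sets price equal to marginal cost: 272 − 0.5Q = 200 + 0.5Q, so Q = 72 and P = 236.
Monopoly sets MR = MC: 272 − Q = 200 + 0.5Q ⇒ Q = 48, P = 272 − 0.5·48 = 248.
CS = ½·(272 − 236)·72 = 1296; PS = (236·72 − 200·72 − ½·0.5·72²) = 1296; TS = 2592.
CS = ½·(272 − 248)·48 = 576; PS = (248·48 − 200·48 − ½·0.5·48²) = 1728; TS = 2304.
DWL = 2592 − 2304 = 288.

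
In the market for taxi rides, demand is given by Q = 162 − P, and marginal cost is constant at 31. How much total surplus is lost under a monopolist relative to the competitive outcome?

Inverting demand: P = 162 − Q.
Competitive firms price at marginal cost: P = 31, giving Q = 131.
Monopoly sets MR = MC: 162 − 2Q = 31 ⇒ Q = 65.5, P = 162 − 65.5 = 96.5.
DWL is the triangle between Q = 65.5 and Q = 131: ½·(131 − 65.5)·(96.5 − 31) = 2145.125.

DWL = 2145.125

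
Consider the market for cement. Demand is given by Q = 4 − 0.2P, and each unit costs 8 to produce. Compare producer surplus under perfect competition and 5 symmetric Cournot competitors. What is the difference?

Inverting demand: P = 20 − 5Q.
Under competition P = MC = 8, so Q = (20 − 8)/5 = 2.4.
PS = (8 − 8)·2.4 = 0.
With 5 symmetric Cournot firms, each firm's FOC gives 20 − 30q = 8, so q = 0.4, Q = 5·0.4 = 2, and P = 10.
PS = (10 − 8)·2 = 4.
Change in producer surplus: 4 − 0 = 4.

PS rises by 4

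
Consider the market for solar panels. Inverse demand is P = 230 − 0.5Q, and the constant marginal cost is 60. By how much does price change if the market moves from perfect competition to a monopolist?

Under competition P = MC = 60, so Q = (230 − 60)/0.5 = 340.
A monopolist chooses Q where MR = MC. MR = 230 − Q; setting this equal to 60 gives Q = 170 and P = 145.
Change in price: 145 − 60 = 85.

P rises by 85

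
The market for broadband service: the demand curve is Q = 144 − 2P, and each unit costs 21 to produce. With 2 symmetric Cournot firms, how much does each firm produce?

Inverting demand: P = 72 − 0.5Q.
Cournot with 2 identical firms: the symmetric best-response condition is 72 − 1.5q = 21. Each firm produces q = 34, total output Q = 68, price P = 38.

q_i = 34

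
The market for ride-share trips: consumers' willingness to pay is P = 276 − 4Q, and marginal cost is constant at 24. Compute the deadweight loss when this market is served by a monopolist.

Perfect competition: P = MC = 24, so 276 − 4Q = 24 and Q = 63.
The monopolist equates marginal revenue to marginal cost: 276 − 8Q = 24, so Q = 31.5. From demand, P = 150.
DWL is the triangle between Q = 31.5 and Q = 63: ½·(63 − 31.5)·(150 − 24) = 1984.5.

DWL = 1984.5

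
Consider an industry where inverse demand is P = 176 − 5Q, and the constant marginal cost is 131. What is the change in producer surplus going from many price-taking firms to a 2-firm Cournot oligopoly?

Producer surplus rises by 90

Perfect competition: P = MC = 131, so 176 − 5Q = 131 and Q = 9.
PS = (131 − 131)·9 = 0.
With 2 symmetric Cournot firms, each firm's FOC gives 176 − 15q = 131, so q = 3, Q = 2·3 = 6, and P = 146.
PS = (146 − 131)·6 = 90.
Change in producer surplus: 90 − 0 = 90.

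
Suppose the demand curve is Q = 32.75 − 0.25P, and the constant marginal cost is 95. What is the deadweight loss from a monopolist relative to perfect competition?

Inverting demand: P = 131 − 4Q.
Competitive firms price at marginal cost: P = 95, giving Q = 9.
A monopolist chooses Q where MR = MC. MR = 131 − 8Q; setting this equal to 95 gives Q = 4.5 and P = 113.
DWL is the triangle between Q = 4.5 and Q = 9: ½·(9 − 4.5)·(113 − 95) = 40.5.

DWL = 40.5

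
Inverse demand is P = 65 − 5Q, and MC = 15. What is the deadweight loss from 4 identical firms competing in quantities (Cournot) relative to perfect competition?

DWL = 10

Competitive firms price at marginal cost: P = 15, giving Q = 10.
Cournot with 4 identical firms: the symmetric best-response condition is 65 − 25q = 15. Each firm produces q = 2, total output Q = 8, price P = 25.
DWL is the triangle between Q = 8 and Q = 10: ½·(10 − 8)·(25 − 15) = 10.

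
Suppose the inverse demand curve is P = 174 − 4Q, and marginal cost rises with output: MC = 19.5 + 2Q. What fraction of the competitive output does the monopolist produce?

The monopolist equates marginal revenue to marginal cost: 174 − 8Q = 19.5 + 2Q, so Q = 15.45. From demand, P = 112.2.
Under competition P = MC: 174 − 4Q = 19.5 + 2Q ⇒ Q = 25.75, P = 71.
Ratio Q_m/Q_c = 15.45/25.75 = 0.6.

Q_m/Q_c = 0.6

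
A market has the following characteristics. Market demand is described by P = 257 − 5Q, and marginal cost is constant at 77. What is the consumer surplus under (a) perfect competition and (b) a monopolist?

Competitive firms price at marginal cost: P = 77, giving Q = 36.
CS = ½·(257 − 77)·36 = 3240.
A monopolist chooses Q where MR = MC. MR = 257 − 10Q; setting this equal to 77 gives Q = 18 and P = 167.
CS = ½·(257 − 167)·18 = 810.

Competition: CS = 3240; Monopoly: CS = 810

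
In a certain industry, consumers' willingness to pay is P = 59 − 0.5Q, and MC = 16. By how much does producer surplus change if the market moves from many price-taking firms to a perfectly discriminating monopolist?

Perfect competition: P = MC = 16, so 59 − 0.5Q = 16 and Q = 86.
PS = (16 − 16)·86 = 0.
Under first-degree price discrimination the firm charges each unit its demand price and produces up to where P = MC, i.e. Q = 86. Consumer surplus is zero; producer surplus equals total surplus.
PS = ½·(59 − 16)·86 = 1849.
Change in producer surplus: 1849 − 0 = 1849.

PS rises by 1849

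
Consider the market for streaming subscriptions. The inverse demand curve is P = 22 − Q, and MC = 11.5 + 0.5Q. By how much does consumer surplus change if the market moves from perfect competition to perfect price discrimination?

Under competition P = MC: 22 − Q = 11.5 + 0.5Q ⇒ Q = 7, P = 15.
CS = ½·(22 − 15)·7 = 24.5.
With perfect price discrimination, output is the efficient level Q = 7 (where demand meets MC), but every buyer pays their willingness to pay: CS = 0 and PS = total surplus.
CS = 0.
Change in consumer surplus: 0 − 24.5 = −24.5.

Consumer surplus falls by 24.5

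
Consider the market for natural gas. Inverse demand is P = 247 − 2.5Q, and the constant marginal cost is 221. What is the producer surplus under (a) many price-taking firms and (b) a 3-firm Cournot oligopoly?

Under competition P = MC = 221, so Q = (247 − 221)/2.5 = 10.4.
PS = (221 − 221)·10.4 = 0.
With 3 symmetric Cournot firms, each firm's FOC gives 247 − 10q = 221, so q = 2.6, Q = 3·2.6 = 7.8, and P = 227.5.
PS = (227.5 − 221)·7.8 = 50.7.

Competition: PS = 0; Cournot: PS = 50.7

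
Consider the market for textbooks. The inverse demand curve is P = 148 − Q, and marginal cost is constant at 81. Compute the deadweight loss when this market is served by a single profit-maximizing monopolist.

Under competition P = MC = 81, so Q = (148 − 81)/1 = 67.
A monopolist chooses Q where MR = MC. MR = 148 − 2Q; setting this equal to 81 gives Q = 33.5 and P = 114.5.
DWL is the triangle between Q = 33.5 and Q = 67: ½·(67 − 33.5)·(114.5 − 81) = 561.125.

DWL = 561.125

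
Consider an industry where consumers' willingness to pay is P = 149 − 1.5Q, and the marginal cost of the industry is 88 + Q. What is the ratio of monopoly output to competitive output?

The monopolist equates marginal revenue to marginal cost: 149 − 3Q = 88 + Q, so Q = 15.25. From demand, P = 126.125.
Competitive equilibrium sets price equal to marginal cost: 149 − 1.5Q = 88 + Q, so Q = 24.4 and P = 112.4.
Ratio Q_m/Q_c = 15.25/24.4 = 0.625.

Q_m/Q_c = 0.625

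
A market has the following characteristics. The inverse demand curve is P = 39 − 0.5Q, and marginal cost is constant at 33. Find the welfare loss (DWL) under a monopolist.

Competitive firms price at marginal cost: P = 33, giving Q = 12.
Monopoly sets MR = MC: 39 − Q = 33 ⇒ Q = 6, P = 39 − 0.5·6 = 36.
DWL is the triangle between Q = 6 and Q = 12: ½·(12 − 6)·(36 − 33) = 9.

DWL = 9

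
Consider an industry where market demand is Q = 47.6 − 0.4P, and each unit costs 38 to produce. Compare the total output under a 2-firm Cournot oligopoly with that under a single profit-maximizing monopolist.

Inverting demand: P = 119 − 2.5Q.
In a 2-firm Cournot equilibrium, symmetry and the first-order condition give q = (119 − 38)/(7.5) = 10.8. So Q = 21.6 and P = 65.
Monopoly sets MR = MC: 119 − 5Q = 38 ⇒ Q = 16.2, P = 119 − 2.5·16.2 = 78.5.

Cournot: Q = 21.6; Monopoly: Q = 16.2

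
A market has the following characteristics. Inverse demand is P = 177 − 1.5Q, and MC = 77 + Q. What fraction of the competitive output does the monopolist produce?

The monopolist equates marginal revenue to marginal cost: 177 − 3Q = 77 + Q, so Q = 25. From demand, P = 139.5.
Under competition P = MC: 177 − 1.5Q = 77 + Q ⇒ Q = 40, P = 117.
Ratio Q_m/Q_c = 25/40 = 0.625.

Q_m/Q_c = 0.625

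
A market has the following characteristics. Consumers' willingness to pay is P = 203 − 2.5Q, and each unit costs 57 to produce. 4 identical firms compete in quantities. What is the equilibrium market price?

P = 86.2

In a 4-firm Cournot equilibrium, symmetry and the first-order condition give q = (203 − 57)/(12.5) = 11.68. So Q = 46.72 and P = 86.2.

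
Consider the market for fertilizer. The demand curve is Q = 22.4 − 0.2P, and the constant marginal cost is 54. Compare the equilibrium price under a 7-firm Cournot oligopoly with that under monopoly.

Inverting demand: P = 112 − 5Q.
In a 7-firm Cournot equilibrium, symmetry and the first-order condition give q = (112 − 54)/(40) = 1.45. So Q = 10.15 and P = 61.25.
A monopolist chooses Q where MR = MC. MR = 112 − 10Q; setting this equal to 54 gives Q = 5.8 and P = 83.

Cournot: P = 61.25; Monopoly: P = 83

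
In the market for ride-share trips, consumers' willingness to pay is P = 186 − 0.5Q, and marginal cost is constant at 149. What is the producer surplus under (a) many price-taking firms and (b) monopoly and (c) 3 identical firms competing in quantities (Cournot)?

Competition: PS = 0; Monopoly: PS = 684.5; Cournot: PS = 513.375

Perfect competition: P = MC = 149, so 186 − 0.5Q = 149 and Q = 74.
PS = (149 − 149)·74 = 0.
A monopolist chooses Q where MR = MC. MR = 186 − Q; setting this equal to 149 gives Q = 37 and P = 167.5.
PS = (167.5 − 149)·37 = 684.5.
Cournot with 3 identical firms: the symmetric best-response condition is 186 − 2q = 149. Each firm produces q = 18.5, total output Q = 55.5, price P = 158.25.
PS = (158.25 − 149)·55.5 = 513.375.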